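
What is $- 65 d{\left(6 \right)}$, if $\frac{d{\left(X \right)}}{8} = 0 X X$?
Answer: $0$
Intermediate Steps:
$d{\left(X \right)} = 0$ ($d{\left(X \right)} = 8 \cdot 0 X X = 8 \cdot 0 X = 8 \cdot 0 = 0$)
$- 65 d{\left(6 \right)} = \left(-65\right) 0 = 0$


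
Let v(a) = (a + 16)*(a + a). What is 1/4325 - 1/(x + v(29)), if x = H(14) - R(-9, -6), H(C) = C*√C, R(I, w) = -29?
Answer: -636014/4301260075 + 2*√14/994511 ≈ -0.00014034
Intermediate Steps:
v(a) = 2*a*(16 + a) (v(a) = (16 + a)*(2*a) = 2*a*(16 + a))
H(C) = C^(3/2)
x = 29 + 14*√14 (x = 14^(3/2) - 1*(-29) = 14*√14 + 29 = 29 + 14*√14 ≈ 81.383)
1/4325 - 1/(x + v(29)) = 1/4325 - 1/((29 + 14*√14) + 2*29*(16 + 29)) = 1/4325 - 1/((29 + 14*√14) + 2*29*45) = 1/4325 - 1/((29 + 14*√14) + 2610) = 1/4325 - 1/(2639 + 14*√14)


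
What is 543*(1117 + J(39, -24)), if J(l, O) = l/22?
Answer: 13364859/22 ≈ 6.0749e+5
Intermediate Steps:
J(l, O) = l/22 (J(l, O) = l*(1/22) = l/22)
543*(1117 + J(39, -24)) = 543*(1117 + (1/22)*39) = 543*(1117 + 39/22) = 543*(24613/22) = 13364859/22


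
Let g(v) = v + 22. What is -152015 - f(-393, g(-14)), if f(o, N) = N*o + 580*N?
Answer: -153511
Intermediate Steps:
g(v) = 22 + v
f(o, N) = 580*N + N*o
-152015 - f(-393, g(-14)) = -152015 - (22 - 14)*(580 - 393) = -152015 - 8*187 = -152015 - 1*1496 = -152015 - 1496 = -153511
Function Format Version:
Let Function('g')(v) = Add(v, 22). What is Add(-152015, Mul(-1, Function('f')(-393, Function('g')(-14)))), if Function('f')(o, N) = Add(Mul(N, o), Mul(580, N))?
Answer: -153511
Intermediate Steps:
Function('g')(v) = Add(22, v)
Function('f')(o, N) = Add(Mul(580, N), Mul(N, o))
Add(-152015, Mul(-1, Function('f')(-393, Function('g')(-14)))) = Add(-152015, Mul(-1, Mul(Add(22, -14), Add(580, -393)))) = Add(-152015, Mul(-1, Mul(8, 187))) = Add(-152015, Mul(-1, 1496)) = Add(-152015, -1496) = -153511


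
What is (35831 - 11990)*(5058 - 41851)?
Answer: -877181913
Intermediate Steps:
(35831 - 11990)*(5058 - 41851) = 23841*(-36793) = -877181913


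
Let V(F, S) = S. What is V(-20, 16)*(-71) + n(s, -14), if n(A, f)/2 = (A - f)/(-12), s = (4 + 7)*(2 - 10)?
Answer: -3371/3 ≈ -1123.7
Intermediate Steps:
s = -88 (s = 11*(-8) = -88)
n(A, f) = -A/6 + f/6 (n(A, f) = 2*((A - f)/(-12)) = 2*((A - f)*(-1/12)) = 2*(-A/12 + f/12) = -A/6 + f/6)
V(-20, 16)*(-71) + n(s, -14) = 16*(-71) + (-⅙*(-88) + (⅙)*(-14)) = -1136 + (44/3 - 7/3) = -1136 + 37/3 = -3371/3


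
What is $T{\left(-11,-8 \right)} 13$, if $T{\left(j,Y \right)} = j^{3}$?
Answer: $-17303$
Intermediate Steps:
$T{\left(-11,-8 \right)} 13 = \left(-11\right)^{3} \cdot 13 = \left(-1331\right) 13 = -17303$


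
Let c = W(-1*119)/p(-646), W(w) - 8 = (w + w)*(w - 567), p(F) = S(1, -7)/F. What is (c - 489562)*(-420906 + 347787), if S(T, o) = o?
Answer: -7461747300078/7 ≈ -1.0660e+12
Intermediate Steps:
p(F) = -7/F
W(w) = 8 + 2*w*(-567 + w) (W(w) = 8 + (w + w)*(w - 567) = 8 + (2*w)*(-567 + w) = 8 + 2*w*(-567 + w))
c = 105476296/7 (c = (8 - (-1134)*119 + 2*(-1*119)**2)/((-7/(-646))) = (8 - 1134*(-119) + 2*(-119)**2)/((-7*(-1/646))) = (8 + 134946 + 2*14161)/(7/646) = (8 + 134946 + 28322)*(646/7) = 163276*(646/7) = 105476296/7 ≈ 1.5068e+7)
(c - 489562)*(-420906 + 347787) = (105476296/7 - 489562)*(-420906 + 347787) = (102049362/7)*(-73119) = -7461747300078/7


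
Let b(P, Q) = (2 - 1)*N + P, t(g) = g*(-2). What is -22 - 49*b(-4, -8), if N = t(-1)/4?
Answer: 299/2 ≈ 149.50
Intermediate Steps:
t(g) = -2*g
N = ½ (N = -2*(-1)/4 = 2*(¼) = ½ ≈ 0.50000)
b(P, Q) = ½ + P (b(P, Q) = (2 - 1)*(½) + P = 1*(½) + P = ½ + P)
-22 - 49*b(-4, -8) = -22 - 49*(½ - 4) = -22 - 49*(-7/2) = -22 + 343/2 = 299/2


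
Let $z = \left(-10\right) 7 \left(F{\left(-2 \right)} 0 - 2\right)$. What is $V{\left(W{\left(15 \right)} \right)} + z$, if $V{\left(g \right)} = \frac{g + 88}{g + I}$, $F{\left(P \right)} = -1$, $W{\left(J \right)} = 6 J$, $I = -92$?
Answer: $51$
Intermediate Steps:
$V{\left(g \right)} = \frac{88 + g}{-92 + g}$ ($V{\left(g \right)} = \frac{g + 88}{g - 92} = \frac{88 + g}{-92 + g}$)
$z = 140$ ($z = \left(-10\right) 7 \left(\left(-1\right) 0 - 2\right) = - 70 \left(0 - 2\right) = \left(-70\right) \left(-2\right) = 140$)
$V{\left(W{\left(15 \right)} \right)} + z = \frac{88 + 6 \cdot 15}{-92 + 6 \cdot 15} + 140 = \frac{88 + 90}{-92 + 90} + 140 = \frac{1}{-2} \cdot 178 + 140 = \left(- \frac{1}{2}\right) 178 + 140 = -89 + 140 = 51$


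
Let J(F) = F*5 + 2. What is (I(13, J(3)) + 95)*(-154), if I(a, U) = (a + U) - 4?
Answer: -18634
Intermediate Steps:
J(F) = 2 + 5*F (J(F) = 5*F + 2 = 2 + 5*F)
I(a, U) = -4 + U + a (I(a, U) = (U + a) - 4 = -4 + U + a)
(I(13, J(3)) + 95)*(-154) = ((-4 + (2 + 5*3) + 13) + 95)*(-154) = ((-4 + (2 + 15) + 13) + 95)*(-154) = ((-4 + 17 + 13) + 95)*(-154) = (26 + 95)*(-154) = 121*(-154) = -18634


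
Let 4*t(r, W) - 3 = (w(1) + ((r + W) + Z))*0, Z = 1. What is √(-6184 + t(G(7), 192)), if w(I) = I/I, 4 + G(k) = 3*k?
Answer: I*√24733/2 ≈ 78.634*I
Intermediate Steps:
G(k) = -4 + 3*k
w(I) = 1
t(r, W) = ¾ (t(r, W) = ¾ + ((1 + ((r + W) + 1))*0)/4 = ¾ + ((1 + ((W + r) + 1))*0)/4 = ¾ + ((1 + (1 + W + r))*0)/4 = ¾ + ((2 + W + r)*0)/4 = ¾ + (¼)*0 = ¾ + 0 = ¾)
√(-6184 + t(G(7), 192)) = √(-6184 + ¾) = √(-24733/4) = I*√24733/2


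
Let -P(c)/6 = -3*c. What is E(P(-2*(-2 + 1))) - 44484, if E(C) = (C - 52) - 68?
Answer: -44568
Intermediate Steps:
P(c) = 18*c (P(c) = -(-18)*c = 18*c)
E(C) = -120 + C (E(C) = (-52 + C) - 68 = -120 + C)
E(P(-2*(-2 + 1))) - 44484 = (-120 + 18*(-2*(-2 + 1))) - 44484 = (-120 + 18*(-2*(-1))) - 44484 = (-120 + 18*2) - 44484 = (-120 + 36) - 44484 = -84 - 44484 = -44568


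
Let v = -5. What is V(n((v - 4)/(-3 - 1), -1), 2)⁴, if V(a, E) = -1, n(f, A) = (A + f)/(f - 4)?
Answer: 1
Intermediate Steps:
n(f, A) = (A + f)/(-4 + f)
V(n((v - 4)/(-3 - 1), -1), 2)⁴ = (-1)⁴ = 1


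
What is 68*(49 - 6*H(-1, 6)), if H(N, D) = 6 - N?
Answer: 476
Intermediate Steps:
68*(49 - 6*H(-1, 6)) = 68*(49 - 6*(6 - 1*(-1))) = 68*(49 - 6*(6 + 1)) = 68*(49 - 6*7) = 68*(49 - 42) = 68*7 = 476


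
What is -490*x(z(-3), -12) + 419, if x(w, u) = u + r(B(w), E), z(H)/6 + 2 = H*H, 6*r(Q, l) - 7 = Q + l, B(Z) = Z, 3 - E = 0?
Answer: 6157/3 ≈ 2052.3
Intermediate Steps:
E = 3 (E = 3 - 1*0 = 3 + 0 = 3)
r(Q, l) = 7/6 + Q/6 + l/6 (r(Q, l) = 7/6 + (Q + l)/6 = 7/6 + (Q/6 + l/6) = 7/6 + Q/6 + l/6)
z(H) = -12 + 6*H² (z(H) = -12 + 6*(H*H) = -12 + 6*H²)
x(w, u) = 5/3 + u + w/6 (x(w, u) = u + (7/6 + w/6 + (⅙)*3) = u + (7/6 + w/6 + ½) = u + (5/3 + w/6) = 5/3 + u + w/6)
-490*x(z(-3), -12) + 419 = -490*(5/3 - 12 + (-12 + 6*(-3)²)/6) + 419 = -490*(5/3 - 12 + (-12 + 6*9)/6) + 419 = -490*(5/3 - 12 + (-12 + 54)/6) + 419 = -490*(5/3 - 12 + (⅙)*42) + 419 = -490*(5/3 - 12 + 7) + 419 = -490*(-10/3) + 419 = 4900/3 + 419 = 6157/3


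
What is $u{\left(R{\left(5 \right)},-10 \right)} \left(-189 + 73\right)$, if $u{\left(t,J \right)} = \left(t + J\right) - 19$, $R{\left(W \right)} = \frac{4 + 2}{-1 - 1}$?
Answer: $3712$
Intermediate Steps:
$R{\left(W \right)} = -3$ ($R{\left(W \right)} = \frac{6}{-2} = 6 \left(- \frac{1}{2}\right) = -3$)
$u{\left(t,J \right)} = -19 + J + t$ ($u{\left(t,J \right)} = \left(J + t\right) - 19 = -19 + J + t$)
$u{\left(R{\left(5 \right)},-10 \right)} \left(-189 + 73\right) = \left(-19 - 10 - 3\right) \left(-189 + 73\right) = \left(-32\right) \left(-116\right) = 3712$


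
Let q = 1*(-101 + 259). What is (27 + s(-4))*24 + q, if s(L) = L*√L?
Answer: 806 - 192*I ≈ 806.0 - 192.0*I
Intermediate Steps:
s(L) = L^(3/2)
q = 158 (q = 1*158 = 158)
(27 + s(-4))*24 + q = (27 + (-4)^(3/2))*24 + 158 = (27 - 8*I)*24 + 158 = (648 - 192*I) + 158 = 806 - 192*I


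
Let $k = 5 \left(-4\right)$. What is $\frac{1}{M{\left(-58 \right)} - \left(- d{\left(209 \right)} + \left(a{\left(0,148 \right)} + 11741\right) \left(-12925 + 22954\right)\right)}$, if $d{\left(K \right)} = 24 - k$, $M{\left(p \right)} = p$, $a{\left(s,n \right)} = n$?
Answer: $- \frac{1}{119234795} \approx -8.3868 \cdot 10^{-9}$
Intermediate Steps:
$k = -20$
$d{\left(K \right)} = 44$ ($d{\left(K \right)} = 24 - -20 = 24 + 20 = 44$)
$\frac{1}{M{\left(-58 \right)} - \left(- d{\left(209 \right)} + \left(a{\left(0,148 \right)} + 11741\right) \left(-12925 + 22954\right)\right)} = \frac{1}{-58 + \left(44 - \left(148 + 11741\right) \left(-12925 + 22954\right)\right)} = \frac{1}{-58 + \left(44 - 11889 \cdot 10029\right)} = \frac{1}{-58 + \left(44 - 119234781\right)} = \frac{1}{-58 - 119234737} = \frac{1}{-119234795} = - \frac{1}{119234795}$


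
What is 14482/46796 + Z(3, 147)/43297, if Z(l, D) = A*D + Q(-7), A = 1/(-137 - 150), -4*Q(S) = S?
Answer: 886568559/2864523548 ≈ 0.30950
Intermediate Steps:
Q(S) = -S/4
A = -1/287 (A = 1/(-287) = -1/287 ≈ -0.0034843)
Z(l, D) = 7/4 - D/287 (Z(l, D) = -D/287 - 1/4*(-7) = -D/287 + 7/4 = 7/4 - D/287)
14482/46796 + Z(3, 147)/43297 = 14482/46796 + (7/4 - 1/287*147)/43297 = 14482*(1/46796) + (7/4 - 21/41)*(1/43297) = 7241/23398 + (203/164)*(1/43297) = 7241/23398 + 7/244852 = 886568559/2864523548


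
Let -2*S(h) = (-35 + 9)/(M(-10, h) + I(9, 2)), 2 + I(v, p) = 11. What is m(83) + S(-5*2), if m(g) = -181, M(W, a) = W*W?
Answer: -19716/109 ≈ -180.88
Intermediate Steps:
I(v, p) = 9 (I(v, p) = -2 + 11 = 9)
M(W, a) = W²
S(h) = 13/109 (S(h) = -(-35 + 9)/(2*((-10)² + 9)) = -(-13)/(100 + 9) = -(-13)/109 = -½*(-26/109) = 13/109)
m(83) + S(-5*2) = -181 + 13/109 = -19716/109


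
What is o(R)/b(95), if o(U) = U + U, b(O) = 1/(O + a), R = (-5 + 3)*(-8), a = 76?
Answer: 5472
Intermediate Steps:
R = 16 (R = -2*(-8) = 16)
b(O) = 1/(76 + O) (b(O) = 1/(O + 76) = 1/(76 + O))
o(U) = 2*U
o(R)/b(95) = (2*16)/(1/(76 + 95)) = 32/(1/171) = 32*171 = 5472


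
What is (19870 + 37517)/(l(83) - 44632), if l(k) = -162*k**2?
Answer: -57387/1160650 ≈ -0.049444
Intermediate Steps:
(19870 + 37517)/(l(83) - 44632) = (19870 + 37517)/(-162*83**2 - 44632) = 57387/(-162*6889 - 44632) = 57387/(-1116018 - 44632) = 57387/(-1160650) = 57387*(-1/1160650) = -57387/1160650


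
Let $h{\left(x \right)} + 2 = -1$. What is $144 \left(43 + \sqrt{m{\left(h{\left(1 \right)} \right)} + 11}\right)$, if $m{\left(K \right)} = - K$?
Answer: $6192 + 144 \sqrt{14} \approx 6730.8$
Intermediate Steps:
$h{\left(x \right)} = -3$ ($h{\left(x \right)} = -2 - 1 = -3$)
$144 \left(43 + \sqrt{m{\left(h{\left(1 \right)} \right)} + 11}\right) = 144 \left(43 + \sqrt{\left(-1\right) \left(-3\right) + 11}\right) = 144 \left(43 + \sqrt{3 + 11}\right) = 144 \left(43 + \sqrt{14}\right) = 6192 + 144 \sqrt{14}$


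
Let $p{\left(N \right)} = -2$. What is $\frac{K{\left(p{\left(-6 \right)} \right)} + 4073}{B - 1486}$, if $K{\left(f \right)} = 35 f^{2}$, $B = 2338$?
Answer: $\frac{4213}{852} \approx 4.9448$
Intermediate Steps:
$\frac{K{\left(p{\left(-6 \right)} \right)} + 4073}{B - 1486} = \frac{35 \left(-2\right)^{2} + 4073}{2338 - 1486} = \frac{35 \cdot 4 + 4073}{852} = \left(140 + 4073\right) \frac{1}{852} = 4213 \cdot \frac{1}{852} = \frac{4213}{852}$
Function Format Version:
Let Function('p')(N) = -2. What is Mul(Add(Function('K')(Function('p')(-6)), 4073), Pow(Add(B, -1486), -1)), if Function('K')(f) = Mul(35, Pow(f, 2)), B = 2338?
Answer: Rational(4213, 852) ≈ 4.9448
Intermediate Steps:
Mul(Add(Function('K')(Function('p')(-6)), 4073), Pow(Add(B, -1486), -1)) = Mul(Add(Mul(35, Pow(-2, 2)), 4073), Pow(Add(2338, -1486), -1)) = Mul(Add(Mul(35, 4), 4073), Pow(852, -1)) = Mul(Add(140, 4073), Rational(1, 852)) = Mul(4213, Rational(1, 852)) = Rational(4213, 852)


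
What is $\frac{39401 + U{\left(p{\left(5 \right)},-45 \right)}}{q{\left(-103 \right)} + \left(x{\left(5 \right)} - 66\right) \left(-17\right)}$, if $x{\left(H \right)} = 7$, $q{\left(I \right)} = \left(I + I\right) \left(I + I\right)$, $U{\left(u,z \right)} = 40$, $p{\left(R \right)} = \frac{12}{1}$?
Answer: $\frac{39441}{43439} \approx 0.90796$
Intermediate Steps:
$p{\left(R \right)} = 12$ ($p{\left(R \right)} = 12 \cdot 1 = 12$)
$q{\left(I \right)} = 4 I^{2}$ ($q{\left(I \right)} = 2 I 2 I = 4 I^{2}$)
$\frac{39401 + U{\left(p{\left(5 \right)},-45 \right)}}{q{\left(-103 \right)} + \left(x{\left(5 \right)} - 66\right) \left(-17\right)} = \frac{39401 + 40}{4 \left(-103\right)^{2} + \left(7 - 66\right) \left(-17\right)} = \frac{39441}{4 \cdot 10609 - -1003} = \frac{39441}{42436 + 1003} = \frac{39441}{43439}$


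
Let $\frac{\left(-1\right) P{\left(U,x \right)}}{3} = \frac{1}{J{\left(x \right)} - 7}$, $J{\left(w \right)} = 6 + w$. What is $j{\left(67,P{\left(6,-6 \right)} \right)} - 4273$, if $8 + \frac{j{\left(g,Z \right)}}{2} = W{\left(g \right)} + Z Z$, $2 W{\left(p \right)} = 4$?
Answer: $- \frac{209947}{49} \approx -4284.6$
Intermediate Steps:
$W{\left(p \right)} = 2$ ($W{\left(p \right)} = \frac{1}{2} \cdot 4 = 2$)
$P{\left(U,x \right)} = - \frac{3}{-1 + x}$ ($P{\left(U,x \right)} = - \frac{3}{\left(6 + x\right) - 7} = - \frac{3}{-1 + x}$)
$j{\left(g,Z \right)} = -12 + 2 Z^{2}$ ($j{\left(g,Z \right)} = -16 + 2 \left(2 + Z Z\right) = -16 + 2 \left(2 + Z^{2}\right) = -16 + \left(4 + 2 Z^{2}\right) = -12 + 2 Z^{2}$)
$j{\left(67,P{\left(6,-6 \right)} \right)} - 4273 = \left(-12 + 2 \left(- \frac{3}{-1 - 6}\right)^{2}\right) - 4273 = \left(-12 + 2 \left(- \frac{3}{-7}\right)^{2}\right) - 4273 = \left(-12 + 2 \left(\left(-3\right) \left(- \frac{1}{7}\right)\right)^{2}\right) - 4273 = \left(-12 + 2 \left(\frac{3}{7}\right)^{2}\right) - 4273 = \left(-12 + 2 \cdot \frac{9}{49}\right) - 4273 = \left(-12 + \frac{18}{49}\right) - 4273 = - \frac{570}{49} - 4273 = - \frac{209947}{49}$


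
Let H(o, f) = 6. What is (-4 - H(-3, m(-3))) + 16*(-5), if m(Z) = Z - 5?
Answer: -90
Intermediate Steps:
m(Z) = -5 + Z
(-4 - H(-3, m(-3))) + 16*(-5) = (-4 - 1*6) + 16*(-5) = (-4 - 6) - 80 = -10 - 80 = -90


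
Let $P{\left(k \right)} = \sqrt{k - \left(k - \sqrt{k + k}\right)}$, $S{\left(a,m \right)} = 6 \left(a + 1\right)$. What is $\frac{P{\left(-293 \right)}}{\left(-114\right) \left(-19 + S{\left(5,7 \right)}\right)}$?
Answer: $- \frac{\sqrt[4]{-586}}{1938} \approx -0.0017952 - 0.0017952 i$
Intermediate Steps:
$S{\left(a,m \right)} = 6 + 6 a$ ($S{\left(a,m \right)} = 6 \left(1 + a\right) = 6 + 6 a$)
$P{\left(k \right)} = \sqrt[4]{2} \sqrt[4]{k}$ ($P{\left(k \right)} = \sqrt{k - \left(k - \sqrt{2} \sqrt{k}\right)} = \sqrt{k + \left(\sqrt{2} \sqrt{k} - k\right)} = \sqrt{k + \left(- k + \sqrt{2} \sqrt{k}\right)} = \sqrt{\sqrt{2} \sqrt{k}} = \sqrt[4]{2} \sqrt[4]{k}$)
$\frac{P{\left(-293 \right)}}{\left(-114\right) \left(-19 + S{\left(5,7 \right)}\right)} = \frac{\sqrt[4]{2} \sqrt[4]{-293}}{\left(-114\right) \left(-19 + \left(6 + 6 \cdot 5\right)\right)} = \frac{\sqrt[4]{-586}}{\left(-114\right) \left(-19 + \left(6 + 30\right)\right)} = \frac{\sqrt[4]{-586}}{\left(-114\right) \left(-19 + 36\right)} = \frac{\sqrt[4]{-586}}{\left(-114\right) 17} = \frac{\sqrt[4]{-586}}{-1938} = \sqrt[4]{-586} \left(- \frac{1}{1938}\right) = - \frac{\sqrt[4]{-586}}{1938}$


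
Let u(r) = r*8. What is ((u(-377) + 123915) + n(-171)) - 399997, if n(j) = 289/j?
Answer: -47726047/171 ≈ -2.7910e+5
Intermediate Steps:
u(r) = 8*r
((u(-377) + 123915) + n(-171)) - 399997 = ((8*(-377) + 123915) + 289/(-171)) - 399997 = ((-3016 + 123915) + 289*(-1/171)) - 399997 = (120899 - 289/171) - 399997 = 20673440/171 - 399997 = -47726047/171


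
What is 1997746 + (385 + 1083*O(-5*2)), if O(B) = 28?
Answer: 2028455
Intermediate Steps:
1997746 + (385 + 1083*O(-5*2)) = 1997746 + (385 + 1083*28) = 1997746 + (385 + 30324) = 1997746 + 30709 = 2028455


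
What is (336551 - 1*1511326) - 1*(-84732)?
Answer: -1090043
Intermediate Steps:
(336551 - 1*1511326) - 1*(-84732) = (336551 - 1511326) + 84732 = -1174775 + 84732 = -1090043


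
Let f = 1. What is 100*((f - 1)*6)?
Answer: 0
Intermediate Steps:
100*((f - 1)*6) = 100*((1 - 1)*6) = 100*(0*6) = 100*0 = 0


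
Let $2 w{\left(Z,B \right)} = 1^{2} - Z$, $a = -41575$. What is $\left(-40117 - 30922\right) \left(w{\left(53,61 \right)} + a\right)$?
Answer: $2955293439$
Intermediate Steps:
$w{\left(Z,B \right)} = \frac{1}{2} - \frac{Z}{2}$ ($w{\left(Z,B \right)} = \frac{1^{2} - Z}{2} = \frac{1 - Z}{2} = \frac{1}{2} - \frac{Z}{2}$)
$\left(-40117 - 30922\right) \left(w{\left(53,61 \right)} + a\right) = \left(-40117 - 30922\right) \left(\left(\frac{1}{2} - \frac{53}{2}\right) - 41575\right) = - 71039 \left(\left(\frac{1}{2} - \frac{53}{2}\right) - 41575\right) = - 71039 \left(-26 - 41575\right) = \left(-71039\right) \left(-41601\right) = 2955293439$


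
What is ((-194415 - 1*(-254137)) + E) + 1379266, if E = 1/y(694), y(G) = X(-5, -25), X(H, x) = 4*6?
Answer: 34535713/24 ≈ 1.4390e+6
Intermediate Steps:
X(H, x) = 24
y(G) = 24
E = 1/24 ≈ 0.041667
((-194415 - 1*(-254137)) + E) + 1379266 = ((-194415 - 1*(-254137)) + 1/24) + 1379266 = ((-194415 + 254137) + 1/24) + 1379266 = (59722 + 1/24) + 1379266 = 1433329/24 + 1379266 = 34535713/24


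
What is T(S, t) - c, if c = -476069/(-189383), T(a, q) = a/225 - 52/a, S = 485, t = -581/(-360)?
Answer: -384767782/826656795 ≈ -0.46545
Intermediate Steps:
t = 581/360 (t = -581*(-1/360) = 581/360 ≈ 1.6139)
T(a, q) = -52/a + a/225 (T(a, q) = a*(1/225) - 52/a = a/225 - 52/a = -52/a + a/225)
c = 476069/189383 (c = -476069*(-1/189383) = 476069/189383 ≈ 2.5138)
T(S, t) - c = (-52/485 + (1/225)*485) - 1*476069/189383 = (-52*1/485 + 97/45) - 476069/189383 = (-52/485 + 97/45) - 476069/189383 = 8941/4365 - 476069/189383 = -384767782/826656795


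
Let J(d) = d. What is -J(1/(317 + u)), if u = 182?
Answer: -1/499 ≈ -0.0020040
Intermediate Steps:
-J(1/(317 + u)) = -1/(317 + 182) = -1/499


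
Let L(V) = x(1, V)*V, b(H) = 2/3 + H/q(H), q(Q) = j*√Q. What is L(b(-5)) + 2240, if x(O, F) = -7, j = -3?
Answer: 6706/3 + 7*I*√5/3 ≈ 2235.3 + 5.2175*I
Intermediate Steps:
q(Q) = -3*√Q
b(H) = ⅔ - √H/3 (b(H) = 2/3 + H/((-3*√H)) = 2*(⅓) + H*(-1/(3*√H)) = ⅔ - √H/3)
L(V) = -7*V
L(b(-5)) + 2240 = -7*(⅔ - I*√5/3) + 2240 = (-14/3 + 7*I*√5/3) + 2240 = 6706/3 + 7*I*√5/3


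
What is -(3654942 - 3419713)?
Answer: -235229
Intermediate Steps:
-(3654942 - 3419713) = -1*235229 = -235229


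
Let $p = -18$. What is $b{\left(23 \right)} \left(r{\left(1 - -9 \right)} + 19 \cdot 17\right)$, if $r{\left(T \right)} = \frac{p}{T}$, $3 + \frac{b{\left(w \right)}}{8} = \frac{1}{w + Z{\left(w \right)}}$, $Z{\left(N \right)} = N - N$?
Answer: $- \frac{873664}{115} \approx -7597.1$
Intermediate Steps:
$Z{\left(N \right)} = 0$
$b{\left(w \right)} = -24 + \frac{8}{w}$ ($b{\left(w \right)} = -24 + \frac{8}{w + 0} = -24 + \frac{8}{w}$)
$r{\left(T \right)} = - \frac{18}{T}$
$b{\left(23 \right)} \left(r{\left(1 - -9 \right)} + 19 \cdot 17\right) = \left(-24 + \frac{8}{23}\right) \left(- \frac{18}{1 - -9} + 19 \cdot 17\right) = \left(-24 + 8 \cdot \frac{1}{23}\right) \left(- \frac{18}{1 + 9} + 323\right) = \left(-24 + \frac{8}{23}\right) \left(- \frac{18}{10} + 323\right) = - \frac{544 \left(\left(-18\right) \frac{1}{10} + 323\right)}{23} = - \frac{544 \left(- \frac{9}{5} + 323\right)}{23} = \left(- \frac{544}{23}\right) \frac{1606}{5} = - \frac{873664}{115}$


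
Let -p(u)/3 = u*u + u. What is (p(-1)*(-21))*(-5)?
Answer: 0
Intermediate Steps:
p(u) = -3*u - 3*u² (p(u) = -3*(u*u + u) = -3*(u² + u) = -3*(u + u²) = -3*u - 3*u²)
(p(-1)*(-21))*(-5) = (-3*(-1)*(1 - 1)*(-21))*(-5) = (-3*(-1)*0*(-21))*(-5) = (0*(-21))*(-5) = 0*(-5) = 0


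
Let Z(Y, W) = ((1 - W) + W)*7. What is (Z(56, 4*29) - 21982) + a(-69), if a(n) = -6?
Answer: -21981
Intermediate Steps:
Z(Y, W) = 7 (Z(Y, W) = 1*7 = 7)
(Z(56, 4*29) - 21982) + a(-69) = (7 - 21982) - 6 = -21975 - 6 = -21981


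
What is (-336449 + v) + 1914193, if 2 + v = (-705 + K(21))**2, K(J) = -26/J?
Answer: 915742783/441 ≈ 2.0765e+6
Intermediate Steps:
v = 219957679/441 (v = -2 + (-705 - 26/21)**2 = -2 + (-14831/21)**2 = -2 + 219958561/441 = 219957679/441 ≈ 4.9877e+5)
(-336449 + v) + 1914193 = (-336449 + 219957679/441) + 1914193 = 71583670/441 + 1914193 = 915742783/441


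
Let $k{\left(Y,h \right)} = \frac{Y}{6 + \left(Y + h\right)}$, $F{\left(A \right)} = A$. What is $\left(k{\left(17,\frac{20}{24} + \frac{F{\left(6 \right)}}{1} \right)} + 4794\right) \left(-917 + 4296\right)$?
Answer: $\frac{2899952412}{179} \approx 1.6201 \cdot 10^{7}$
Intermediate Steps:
$k{\left(Y,h \right)} = \frac{Y}{6 + Y + h}$
$\left(k{\left(17,\frac{20}{24} + \frac{F{\left(6 \right)}}{1} \right)} + 4794\right) \left(-917 + 4296\right) = \left(\frac{17}{6 + 17 + \left(\frac{20}{24} + \frac{6}{1}\right)} + 4794\right) \left(-917 + 4296\right) = \left(\frac{17}{6 + 17 + \left(20 \cdot \frac{1}{24} + 6 \cdot 1\right)} + 4794\right) 3379 = \left(\frac{17}{6 + 17 + \left(\frac{5}{6} + 6\right)} + 4794\right) 3379 = \left(\frac{17}{6 + 17 + \frac{41}{6}} + 4794\right) 3379 = \left(\frac{17}{\frac{179}{6}} + 4794\right) 3379 = \left(17 \cdot \frac{6}{179} + 4794\right) 3379 = \left(\frac{102}{179} + 4794\right) 3379 = \frac{858228}{179} \cdot 3379 = \frac{2899952412}{179}$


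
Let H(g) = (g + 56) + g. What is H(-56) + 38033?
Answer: 37977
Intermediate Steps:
H(g) = 56 + 2*g (H(g) = (56 + g) + g = 56 + 2*g)
H(-56) + 38033 = (56 + 2*(-56)) + 38033 = (56 - 112) + 38033 = -56 + 38033 = 37977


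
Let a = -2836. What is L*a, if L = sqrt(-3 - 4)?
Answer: -2836*I*sqrt(7) ≈ -7503.4*I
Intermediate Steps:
L = I*sqrt(7) (L = sqrt(-7) = I*sqrt(7) ≈ 2.6458*I)
L*a = (I*sqrt(7))*(-2836) = -2836*I*sqrt(7)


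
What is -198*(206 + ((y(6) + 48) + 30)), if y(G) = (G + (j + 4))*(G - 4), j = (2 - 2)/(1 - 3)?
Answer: -60192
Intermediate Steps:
j = 0 (j = 0/(-2) = 0*(-½) = 0)
y(G) = (-4 + G)*(4 + G) (y(G) = (G + (0 + 4))*(G - 4) = (G + 4)*(-4 + G) = (4 + G)*(-4 + G) = (-4 + G)*(4 + G))
-198*(206 + ((y(6) + 48) + 30)) = -198*(206 + (((-16 + 6²) + 48) + 30)) = -198*(206 + (((-16 + 36) + 48) + 30)) = -198*(206 + ((20 + 48) + 30)) = -198*(206 + (68 + 30)) = -198*(206 + 98) = -198*304 = -60192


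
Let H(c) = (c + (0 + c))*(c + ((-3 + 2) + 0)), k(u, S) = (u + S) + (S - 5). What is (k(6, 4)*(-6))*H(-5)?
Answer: -3240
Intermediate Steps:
k(u, S) = -5 + u + 2*S (k(u, S) = (S + u) + (-5 + S) = -5 + u + 2*S)
H(c) = 2*c*(-1 + c) (H(c) = (c + c)*(c + (-1 + 0)) = (2*c)*(c - 1) = (2*c)*(-1 + c) = 2*c*(-1 + c))
(k(6, 4)*(-6))*H(-5) = ((-5 + 6 + 2*4)*(-6))*(2*(-5)*(-1 - 5)) = ((-5 + 6 + 8)*(-6))*(2*(-5)*(-6)) = (9*(-6))*60 = -54*60 = -3240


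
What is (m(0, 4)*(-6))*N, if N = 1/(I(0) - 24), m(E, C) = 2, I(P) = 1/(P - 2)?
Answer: 24/49 ≈ 0.48980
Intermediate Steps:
I(P) = 1/(-2 + P)
N = -2/49 (N = 1/(1/(-2 + 0) - 24) = 1/(1/(-2) - 24) = 1/(-½ - 24) = 1/(-49/2) = -2/49 ≈ -0.040816)
(m(0, 4)*(-6))*N = (2*(-6))*(-2/49) = -12*(-2/49) = 24/49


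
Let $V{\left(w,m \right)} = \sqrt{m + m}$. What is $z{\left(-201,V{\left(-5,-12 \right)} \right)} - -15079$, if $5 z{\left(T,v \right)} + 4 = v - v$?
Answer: $\frac{75391}{5} \approx 15078.0$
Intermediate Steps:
$V{\left(w,m \right)} = \sqrt{2} \sqrt{m}$ ($V{\left(w,m \right)} = \sqrt{2 m} = \sqrt{2} \sqrt{m}$)
$z{\left(T,v \right)} = - \frac{4}{5}$ ($z{\left(T,v \right)} = - \frac{4}{5} + \frac{v - v}{5} = - \frac{4}{5} + \frac{1}{5} \cdot 0 = - \frac{4}{5} + 0 = - \frac{4}{5}$)
$z{\left(-201,V{\left(-5,-12 \right)} \right)} - -15079 = - \frac{4}{5} - -15079 = - \frac{4}{5} + 15079 = \frac{75391}{5}$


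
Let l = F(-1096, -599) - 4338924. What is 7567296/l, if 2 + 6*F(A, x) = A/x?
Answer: -4532810304/2599015493 ≈ -1.7440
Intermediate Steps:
F(A, x) = -⅓ + A/(6*x) (F(A, x) = -⅓ + (A/x)/6 = -⅓ + A/(6*x))
l = -2599015493/599 (l = (⅙)*(-1096 - 2*(-599))/(-599) - 4338924 = (⅙)*(-1/599)*(-1096 + 1198) - 4338924 = (⅙)*(-1/599)*102 - 4338924 = -17/599 - 4338924 = -2599015493/599 ≈ -4.3389e+6)
7567296/l = 7567296/(-2599015493/599) = 7567296*(-599/2599015493) = -4532810304/2599015493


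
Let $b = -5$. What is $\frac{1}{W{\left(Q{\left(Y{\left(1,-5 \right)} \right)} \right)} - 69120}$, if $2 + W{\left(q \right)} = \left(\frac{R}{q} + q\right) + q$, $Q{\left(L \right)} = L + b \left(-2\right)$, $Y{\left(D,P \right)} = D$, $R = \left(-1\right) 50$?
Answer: $- \frac{11}{760150} \approx -1.4471 \cdot 10^{-5}$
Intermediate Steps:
$R = -50$
$Q{\left(L \right)} = 10 + L$ ($Q{\left(L \right)} = L - -10 = L + 10 = 10 + L$)
$W{\left(q \right)} = -2 - \frac{50}{q} + 2 q$ ($W{\left(q \right)} = -2 + \left(\left(- \frac{50}{q} + q\right) + q\right) = -2 + \left(\left(q - \frac{50}{q}\right) + q\right) = -2 + \left(- \frac{50}{q} + 2 q\right) = -2 - \frac{50}{q} + 2 q$)
$\frac{1}{W{\left(Q{\left(Y{\left(1,-5 \right)} \right)} \right)} - 69120} = \frac{1}{\left(-2 - \frac{50}{10 + 1} + 2 \left(10 + 1\right)\right) - 69120} = \frac{1}{\left(-2 - \frac{50}{11} + 2 \cdot 11\right) - 69120} = \frac{1}{\left(-2 - \frac{50}{11} + 22\right) - 69120} = \frac{1}{\frac{170}{11} - 69120} = \frac{1}{- \frac{760150}{11}} = - \frac{11}{760150}$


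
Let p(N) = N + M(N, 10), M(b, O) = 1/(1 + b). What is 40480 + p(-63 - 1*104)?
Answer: 6691957/166 ≈ 40313.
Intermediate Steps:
p(N) = N + 1/(1 + N)
40480 + p(-63 - 1*104) = 40480 + (1 + (-63 - 1*104)*(1 + (-63 - 1*104)))/(1 + (-63 - 1*104)) = 40480 + (1 + (-63 - 104)*(1 + (-63 - 104)))/(1 + (-63 - 104)) = 40480 + (1 - 167*(1 - 167))/(1 - 167) = 40480 + (1 - 167*(-166))/(-166) = 40480 - (1 + 27722)/166 = 40480 - 1/166*27723 = 40480 - 27723/166 = 6691957/166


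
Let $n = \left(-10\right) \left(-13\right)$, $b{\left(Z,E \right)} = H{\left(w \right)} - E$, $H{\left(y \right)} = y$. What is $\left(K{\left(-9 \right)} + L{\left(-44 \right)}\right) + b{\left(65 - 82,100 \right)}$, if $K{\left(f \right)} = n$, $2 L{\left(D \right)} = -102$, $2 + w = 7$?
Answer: $-16$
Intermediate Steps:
$w = 5$ ($w = -2 + 7 = 5$)
$L{\left(D \right)} = -51$ ($L{\left(D \right)} = \frac{1}{2} \left(-102\right) = -51$)
$b{\left(Z,E \right)} = 5 - E$
$n = 130$
$K{\left(f \right)} = 130$
$\left(K{\left(-9 \right)} + L{\left(-44 \right)}\right) + b{\left(65 - 82,100 \right)} = \left(130 - 51\right) + \left(5 - 100\right) = 79 + \left(5 - 100\right) = 79 - 95 = -16$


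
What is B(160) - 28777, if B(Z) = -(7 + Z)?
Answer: -28944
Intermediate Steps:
B(Z) = -7 - Z
B(160) - 28777 = (-7 - 1*160) - 28777 = (-7 - 160) - 28777 = -167 - 28777 = -28944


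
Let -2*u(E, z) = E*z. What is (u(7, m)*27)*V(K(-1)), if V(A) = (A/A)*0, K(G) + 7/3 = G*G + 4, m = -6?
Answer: 0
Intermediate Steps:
u(E, z) = -E*z/2
K(G) = 5/3 + G² (K(G) = -7/3 + (G*G + 4) = -7/3 + (G² + 4) = -7/3 + (4 + G²) = 5/3 + G²)
V(A) = 0 (V(A) = 1*0 = 0)
(u(7, m)*27)*V(K(-1)) = (-½*7*(-6)*27)*0 = (21*27)*0 = 567*0 = 0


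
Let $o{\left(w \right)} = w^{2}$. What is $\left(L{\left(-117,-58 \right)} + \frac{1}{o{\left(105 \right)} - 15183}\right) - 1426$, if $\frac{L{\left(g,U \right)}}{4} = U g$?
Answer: $\frac{106935443}{4158} \approx 25718.0$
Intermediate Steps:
$L{\left(g,U \right)} = 4 U g$
$\left(L{\left(-117,-58 \right)} + \frac{1}{o{\left(105 \right)} - 15183}\right) - 1426 = \left(4 \left(-58\right) \left(-117\right) + \frac{1}{105^{2} - 15183}\right) - 1426 = \left(27144 + \frac{1}{11025 - 15183}\right) - 1426 = \left(27144 + \frac{1}{-4158}\right) - 1426 = \left(27144 - \frac{1}{4158}\right) - 1426 = \frac{112864751}{4158} - 1426 = \frac{106935443}{4158}$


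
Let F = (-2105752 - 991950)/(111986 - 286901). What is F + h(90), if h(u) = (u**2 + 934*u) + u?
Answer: 16139006452/174915 ≈ 92268.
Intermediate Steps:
h(u) = u**2 + 935*u
F = 3097702/174915 (F = -3097702/(-174915) = -3097702*(-1/174915) = 3097702/174915 ≈ 17.710)
F + h(90) = 3097702/174915 + 90*(935 + 90) = 3097702/174915 + 90*1025 = 3097702/174915 + 92250 = 16139006452/174915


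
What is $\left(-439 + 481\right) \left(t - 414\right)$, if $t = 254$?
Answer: $-6720$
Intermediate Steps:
$\left(-439 + 481\right) \left(t - 414\right) = \left(-439 + 481\right) \left(254 - 414\right) = 42 \left(-160\right) = -6720$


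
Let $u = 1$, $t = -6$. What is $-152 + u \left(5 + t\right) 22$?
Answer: $-174$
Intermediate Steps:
$-152 + u \left(5 + t\right) 22 = -152 + 1 \left(5 - 6\right) 22 = -152 + 1 \left(-1\right) 22 = -152 - 22 = -174$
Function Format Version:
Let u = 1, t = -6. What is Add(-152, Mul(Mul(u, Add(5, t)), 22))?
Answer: -174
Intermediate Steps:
Add(-152, Mul(Mul(u, Add(5, t)), 22)) = Add(-152, Mul(Mul(1, Add(5, -6)), 22)) = Add(-152, Mul(Mul(1, -1), 22)) = Add(-152, Mul(-1, 22)) = Add(-152, -22) = -174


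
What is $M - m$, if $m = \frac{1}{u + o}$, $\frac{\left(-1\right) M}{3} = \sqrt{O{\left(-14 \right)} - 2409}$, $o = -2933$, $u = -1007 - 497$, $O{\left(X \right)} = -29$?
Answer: $\frac{1}{4437} - 3 i \sqrt{2438} \approx 0.00022538 - 148.13 i$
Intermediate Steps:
$u = -1504$
$M = - 3 i \sqrt{2438}$ ($M = - 3 \sqrt{-29 - 2409} = - 3 \sqrt{-2438} = - 3 i \sqrt{2438} \approx - 148.13 i$)
$m = - \frac{1}{4437}$ ($m = \frac{1}{-1504 - 2933} = \frac{1}{-4437} = - \frac{1}{4437} \approx -0.00022538$)
$M - m = - 3 i \sqrt{2438} - - \frac{1}{4437} = - 3 i \sqrt{2438} + \frac{1}{4437} = \frac{1}{4437} - 3 i \sqrt{2438}$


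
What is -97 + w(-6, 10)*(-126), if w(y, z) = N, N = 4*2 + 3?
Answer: -1483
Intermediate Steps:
N = 11 (N = 8 + 3 = 11)
w(y, z) = 11
-97 + w(-6, 10)*(-126) = -97 + 11*(-126) = -97 - 1386 = -1483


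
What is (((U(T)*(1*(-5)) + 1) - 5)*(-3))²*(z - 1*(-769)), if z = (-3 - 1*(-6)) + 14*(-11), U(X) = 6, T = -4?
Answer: 6429672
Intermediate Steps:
z = -151 (z = (-3 + 6) - 154 = 3 - 154 = -151)
(((U(T)*(1*(-5)) + 1) - 5)*(-3))²*(z - 1*(-769)) = (((6*(1*(-5)) + 1) - 5)*(-3))²*(-151 - 1*(-769)) = (((6*(-5) + 1) - 5)*(-3))²*(-151 + 769) = (((-30 + 1) - 5)*(-3))²*618 = ((-29 - 5)*(-3))²*618 = (-34*(-3))²*618 = 102²*618 = 10404*618 = 6429672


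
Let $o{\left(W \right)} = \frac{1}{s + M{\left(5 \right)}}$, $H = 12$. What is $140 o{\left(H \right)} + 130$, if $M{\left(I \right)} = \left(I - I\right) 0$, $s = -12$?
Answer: $\frac{355}{3} \approx 118.33$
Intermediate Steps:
$M{\left(I \right)} = 0$ ($M{\left(I \right)} = 0 \cdot 0 = 0$)
$o{\left(W \right)} = - \frac{1}{12}$ ($o{\left(W \right)} = \frac{1}{-12 + 0} = \frac{1}{-12} = - \frac{1}{12}$)
$140 o{\left(H \right)} + 130 = 140 \left(- \frac{1}{12}\right) + 130 = - \frac{35}{3} + 130 = \frac{355}{3}$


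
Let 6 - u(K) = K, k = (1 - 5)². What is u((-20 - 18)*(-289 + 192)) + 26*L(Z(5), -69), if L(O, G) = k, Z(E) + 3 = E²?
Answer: -3264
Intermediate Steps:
Z(E) = -3 + E²
k = 16 (k = (-4)² = 16)
L(O, G) = 16
u(K) = 6 - K
u((-20 - 18)*(-289 + 192)) + 26*L(Z(5), -69) = (6 - (-20 - 18)*(-289 + 192)) + 26*16 = (6 - (-38)*(-97)) + 416 = (6 - 1*3686) + 416 = (6 - 3686) + 416 = -3680 + 416 = -3264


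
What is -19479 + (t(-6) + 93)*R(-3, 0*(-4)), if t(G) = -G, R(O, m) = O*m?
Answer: -19479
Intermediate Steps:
-19479 + (t(-6) + 93)*R(-3, 0*(-4)) = -19479 + (-1*(-6) + 93)*(-0*(-4)) = -19479 + (6 + 93)*(-3*0) = -19479 + 99*0 = -19479 + 0 = -19479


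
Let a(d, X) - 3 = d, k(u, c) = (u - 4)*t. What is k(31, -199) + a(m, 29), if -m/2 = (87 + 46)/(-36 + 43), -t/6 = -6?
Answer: 937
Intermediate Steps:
t = 36 (t = -6*(-6) = 36)
k(u, c) = -144 + 36*u (k(u, c) = (u - 4)*36 = (-4 + u)*36 = -144 + 36*u)
m = -38 (m = -2*(87 + 46)/(-36 + 43) = -266/7 = -2*19 = -38)
a(d, X) = 3 + d
k(31, -199) + a(m, 29) = (-144 + 36*31) + (3 - 38) = (-144 + 1116) - 35 = 972 - 35 = 937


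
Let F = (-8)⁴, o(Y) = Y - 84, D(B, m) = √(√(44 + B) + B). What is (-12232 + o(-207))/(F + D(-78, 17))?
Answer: -12523/(4096 + √(-78 + I*√34)) ≈ -3.0571 + 0.0065958*I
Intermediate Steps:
D(B, m) = √(B + √(44 + B))
o(Y) = -84 + Y
F = 4096
(-12232 + o(-207))/(F + D(-78, 17)) = (-12232 + (-84 - 207))/(4096 + √(-78 + √(44 - 78))) = (-12232 - 291)/(4096 + √(-78 + √(-34))) = -12523/(4096 + √(-78 + I*√34))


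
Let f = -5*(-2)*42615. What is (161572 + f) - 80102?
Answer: 507620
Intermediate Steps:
f = 426150 (f = 10*42615 = 426150)
(161572 + f) - 80102 = (161572 + 426150) - 80102 = 587722 - 80102 = 507620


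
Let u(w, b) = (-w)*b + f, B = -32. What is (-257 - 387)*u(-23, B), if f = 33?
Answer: 452732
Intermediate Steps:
u(w, b) = 33 - b*w (u(w, b) = (-w)*b + 33 = -b*w + 33 = 33 - b*w)
(-257 - 387)*u(-23, B) = (-257 - 387)*(33 - 1*(-32)*(-23)) = -644*(33 - 736) = -644*(-703) = 452732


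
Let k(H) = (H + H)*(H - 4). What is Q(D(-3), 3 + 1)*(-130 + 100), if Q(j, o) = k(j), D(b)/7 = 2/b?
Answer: -7280/3 ≈ -2426.7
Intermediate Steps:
k(H) = 2*H*(-4 + H) (k(H) = (2*H)*(-4 + H) = 2*H*(-4 + H))
D(b) = 14/b (D(b) = 7*(2/b) = 14/b)
Q(j, o) = 2*j*(-4 + j)
Q(D(-3), 3 + 1)*(-130 + 100) = (2*(14/(-3))*(-4 + 14/(-3)))*(-130 + 100) = (2*(14*(-1/3))*(-4 + 14*(-1/3)))*(-30) = (2*(-14/3)*(-4 - 14/3))*(-30) = (2*(-14/3)*(-26/3))*(-30) = (728/9)*(-30) = -7280/3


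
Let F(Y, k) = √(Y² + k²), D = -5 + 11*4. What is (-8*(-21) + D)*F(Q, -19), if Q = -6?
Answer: 207*√397 ≈ 4124.4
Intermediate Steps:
D = 39 (D = -5 + 44 = 39)
(-8*(-21) + D)*F(Q, -19) = (-8*(-21) + 39)*√((-6)² + (-19)²) = (168 + 39)*√(36 + 361) = 207*√397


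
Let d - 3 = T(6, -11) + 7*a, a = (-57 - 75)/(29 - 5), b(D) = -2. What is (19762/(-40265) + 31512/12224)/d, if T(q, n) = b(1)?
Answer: -128407499/2307184500 ≈ -0.055655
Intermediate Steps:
T(q, n) = -2
a = -11/2 (a = -132/24 = -132*1/24 = -11/2 ≈ -5.5000)
d = -75/2 (d = 3 + (-2 + 7*(-11/2)) = 3 + (-2 - 77/2) = 3 - 81/2 = -75/2 ≈ -37.500)
(19762/(-40265) + 31512/12224)/d = (19762/(-40265) + 31512/12224)/(-75/2) = (19762*(-1/40265) + 31512*(1/12224))*(-2/75) = (-19762/40265 + 3939/1528)*(-2/75) = (128407499/61524920)*(-2/75) = -128407499/2307184500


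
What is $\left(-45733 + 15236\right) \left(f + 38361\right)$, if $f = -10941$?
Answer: $-836227740$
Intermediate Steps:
$\left(-45733 + 15236\right) \left(f + 38361\right) = \left(-45733 + 15236\right) \left(-10941 + 38361\right) = \left(-30497\right) 27420 = -836227740$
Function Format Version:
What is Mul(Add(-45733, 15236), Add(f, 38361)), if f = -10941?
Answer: -836227740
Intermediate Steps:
Mul(Add(-45733, 15236), Add(f, 38361)) = Mul(Add(-45733, 15236), Add(-10941, 38361)) = Mul(-30497, 27420) = -836227740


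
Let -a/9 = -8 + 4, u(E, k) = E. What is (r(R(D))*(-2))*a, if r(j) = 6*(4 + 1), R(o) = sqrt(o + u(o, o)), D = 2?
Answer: -2160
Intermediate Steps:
R(o) = sqrt(2)*sqrt(o) (R(o) = sqrt(o + o) = sqrt(2*o) = sqrt(2)*sqrt(o))
a = 36 (a = -9*(-8 + 4) = -9*(-4) = 36)
r(j) = 30 (r(j) = 6*5 = 30)
(r(R(D))*(-2))*a = (30*(-2))*36 = -60*36 = -2160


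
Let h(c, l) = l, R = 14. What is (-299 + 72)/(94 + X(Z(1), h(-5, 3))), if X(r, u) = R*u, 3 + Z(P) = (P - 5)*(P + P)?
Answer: -227/136 ≈ -1.6691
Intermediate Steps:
Z(P) = -3 + 2*P*(-5 + P) (Z(P) = -3 + (P - 5)*(P + P) = -3 + (-5 + P)*(2*P) = -3 + 2*P*(-5 + P))
X(r, u) = 14*u
(-299 + 72)/(94 + X(Z(1), h(-5, 3))) = (-299 + 72)/(94 + 14*3) = -227/(94 + 42) = -227/136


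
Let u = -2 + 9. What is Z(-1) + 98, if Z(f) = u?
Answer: 105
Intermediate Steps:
u = 7
Z(f) = 7
Z(-1) + 98 = 7 + 98 = 105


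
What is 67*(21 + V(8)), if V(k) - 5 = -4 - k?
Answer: 938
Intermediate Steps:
V(k) = 1 - k (V(k) = 5 + (-4 - k) = 1 - k)
67*(21 + V(8)) = 67*(21 + (1 - 1*8)) = 67*(21 + (1 - 8)) = 67*(21 - 7) = 67*14 = 938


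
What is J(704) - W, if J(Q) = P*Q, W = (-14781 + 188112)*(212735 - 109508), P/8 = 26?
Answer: -17892292705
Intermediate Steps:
P = 208 (P = 8*26 = 208)
W = 17892439137 (W = 173331*103227 = 17892439137)
J(Q) = 208*Q
J(704) - W = 208*704 - 1*17892439137 = 146432 - 17892439137 = -17892292705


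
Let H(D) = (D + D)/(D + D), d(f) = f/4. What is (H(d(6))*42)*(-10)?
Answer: -420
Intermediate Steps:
d(f) = f/4 (d(f) = f*(¼) = f/4)
H(D) = 1 (H(D) = (2*D)/((2*D)) = (2*D)*(1/(2*D)) = 1)
(H(d(6))*42)*(-10) = (1*42)*(-10) = 42*(-10) = -420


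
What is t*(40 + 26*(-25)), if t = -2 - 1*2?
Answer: 2440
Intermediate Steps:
t = -4 (t = -2 - 2 = -4)
t*(40 + 26*(-25)) = -4*(40 + 26*(-25)) = -4*(40 - 650) = -4*(-610) = 2440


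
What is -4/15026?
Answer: -2/7513 ≈ -0.00026621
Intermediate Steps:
-4/15026 = -4*1/15026 = -2/7513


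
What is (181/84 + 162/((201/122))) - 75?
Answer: 143419/5628 ≈ 25.483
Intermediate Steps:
(181/84 + 162/((201/122))) - 75 = (181*(1/84) + 162/((201*(1/122)))) - 75 = (181/84 + 162/(201/122)) - 75 = (181/84 + 162*(122/201)) - 75 = (181/84 + 6588/67) - 75 = 565519/5628 - 75 = 143419/5628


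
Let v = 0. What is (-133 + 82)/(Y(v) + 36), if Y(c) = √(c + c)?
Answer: -17/12 ≈ -1.4167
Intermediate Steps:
Y(c) = √2*√c (Y(c) = √(2*c) = √2*√c)
(-133 + 82)/(Y(v) + 36) = (-133 + 82)/(√2*√0 + 36) = -51/(√2*0 + 36) = -51/(0 + 36) = -51/36 = (1/36)*(-51) = -17/12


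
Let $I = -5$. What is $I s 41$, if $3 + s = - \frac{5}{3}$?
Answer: $\frac{2870}{3} \approx 956.67$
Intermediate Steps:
$s = - \frac{14}{3}$ ($s = -3 - \frac{5}{3} = - \frac{14}{3} \approx -4.6667$)
$I s 41 = \left(-5\right) \left(- \frac{14}{3}\right) 41 = \frac{70}{3} \cdot 41 = \frac{2870}{3}$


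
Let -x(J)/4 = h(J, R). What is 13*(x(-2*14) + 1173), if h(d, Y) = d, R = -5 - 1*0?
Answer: 16705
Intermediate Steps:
R = -5 (R = -5 + 0 = -5)
x(J) = -4*J
13*(x(-2*14) + 1173) = 13*(-(-8)*14 + 1173) = 13*(-4*(-28) + 1173) = 13*(112 + 1173) = 13*1285 = 16705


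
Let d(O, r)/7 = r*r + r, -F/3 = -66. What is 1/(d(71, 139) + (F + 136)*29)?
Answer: 1/145906 ≈ 6.8537e-6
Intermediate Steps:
F = 198 (F = -3*(-66) = 198)
d(O, r) = 7*r + 7*r² (d(O, r) = 7*(r*r + r) = 7*(r² + r) = 7*(r + r²) = 7*r + 7*r²)
1/(d(71, 139) + (F + 136)*29) = 1/(7*139*(1 + 139) + (198 + 136)*29) = 1/(7*139*140 + 334*29) = 1/(136220 + 9686) = 1/145906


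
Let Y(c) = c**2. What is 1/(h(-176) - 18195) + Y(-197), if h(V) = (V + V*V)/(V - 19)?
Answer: 27778123846/715765 ≈ 38809.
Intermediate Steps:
h(V) = (V + V**2)/(-19 + V)
1/(h(-176) - 18195) + Y(-197) = 1/(-176*(1 - 176)/(-19 - 176) - 18195) + (-197)**2 = 1/(-176*(-175)/(-195) - 18195) + 38809 = 1/(-176*(-1/195)*(-175) - 18195) + 38809 = 1/(-6160/39 - 18195) + 38809 = 1/(-715765/39) + 38809 = -39/715765 + 38809 = 27778123846/715765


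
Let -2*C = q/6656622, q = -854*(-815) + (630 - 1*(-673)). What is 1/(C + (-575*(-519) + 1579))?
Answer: 13313244/3994025755663 ≈ 3.3333e-6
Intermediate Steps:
q = 697313 (q = 696010 + (630 + 673) = 696010 + 1303 = 697313)
C = -697313/13313244 (C = -697313/(2*6656622) = -½*697313/6656622 = -697313/13313244 ≈ -0.052377)
1/(C + (-575*(-519) + 1579)) = 1/(-697313/13313244 + (-575*(-519) + 1579)) = 1/(-697313/13313244 + (298425 + 1579)) = 1/(-697313/13313244 + 300004) = 1/(3994025755663/13313244) = 13313244/3994025755663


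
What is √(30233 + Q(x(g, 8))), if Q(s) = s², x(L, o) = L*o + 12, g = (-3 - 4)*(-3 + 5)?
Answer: √40233 ≈ 200.58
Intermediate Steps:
g = -14 (g = -7*2 = -14)
x(L, o) = 12 + L*o
√(30233 + Q(x(g, 8))) = √(30233 + (12 - 14*8)²) = √(30233 + (12 - 112)²) = √(30233 + (-100)²) = √(30233 + 10000) = √40233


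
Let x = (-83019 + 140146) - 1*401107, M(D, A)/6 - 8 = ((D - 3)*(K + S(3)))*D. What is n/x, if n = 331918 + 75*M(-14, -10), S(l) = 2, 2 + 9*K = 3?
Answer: -31201/19110 ≈ -1.6327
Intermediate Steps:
K = ⅑ (K = -2/9 + (⅑)*3 = -2/9 + ⅓ = ⅑ ≈ 0.11111)
M(D, A) = 48 + 6*D*(-19/3 + 19*D/9) (M(D, A) = 48 + 6*(((D - 3)*(⅑ + 2))*D) = 48 + 6*(((-3 + D)*(19/9))*D) = 48 + 6*((-19/3 + 19*D/9)*D) = 48 + 6*(D*(-19/3 + 19*D/9)) = 48 + 6*D*(-19/3 + 19*D/9))
x = -343980 (x = 57127 - 401107 = -343980)
n = 561618 (n = 331918 + 75*(48 - 38*(-14) + (38/3)*(-14)²) = 331918 + 75*(48 + 532 + (38/3)*196) = 331918 + 75*(48 + 532 + 7448/3) = 331918 + 75*(9188/3) = 331918 + 229700 = 561618)
n/x = 561618/(-343980) = 561618*(-1/343980) = -31201/19110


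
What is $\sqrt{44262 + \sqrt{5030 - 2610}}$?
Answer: $\sqrt{44262 + 22 \sqrt{5}} \approx 210.5$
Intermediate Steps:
$\sqrt{44262 + \sqrt{5030 - 2610}} = \sqrt{44262 + \sqrt{2420}} = \sqrt{44262 + 22 \sqrt{5}}$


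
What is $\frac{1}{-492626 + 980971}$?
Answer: $\frac{1}{488345} \approx 2.0477 \cdot 10^{-6}$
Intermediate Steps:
$\frac{1}{-492626 + 980971} = \frac{1}{488345}$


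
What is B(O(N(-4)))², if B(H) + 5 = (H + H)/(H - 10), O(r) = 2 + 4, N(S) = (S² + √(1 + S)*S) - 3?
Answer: 64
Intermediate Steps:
N(S) = -3 + S² + S*√(1 + S) (N(S) = (S² + S*√(1 + S)) - 3 = -3 + S² + S*√(1 + S))
O(r) = 6
B(H) = -5 + 2*H/(-10 + H) (B(H) = -5 + (H + H)/(H - 10) = -5 + (2*H)/(-10 + H) = -5 + 2*H/(-10 + H))
B(O(N(-4)))² = ((50 - 3*6)/(-10 + 6))² = ((50 - 18)/(-4))² = (-¼*32)² = (-8)² = 64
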